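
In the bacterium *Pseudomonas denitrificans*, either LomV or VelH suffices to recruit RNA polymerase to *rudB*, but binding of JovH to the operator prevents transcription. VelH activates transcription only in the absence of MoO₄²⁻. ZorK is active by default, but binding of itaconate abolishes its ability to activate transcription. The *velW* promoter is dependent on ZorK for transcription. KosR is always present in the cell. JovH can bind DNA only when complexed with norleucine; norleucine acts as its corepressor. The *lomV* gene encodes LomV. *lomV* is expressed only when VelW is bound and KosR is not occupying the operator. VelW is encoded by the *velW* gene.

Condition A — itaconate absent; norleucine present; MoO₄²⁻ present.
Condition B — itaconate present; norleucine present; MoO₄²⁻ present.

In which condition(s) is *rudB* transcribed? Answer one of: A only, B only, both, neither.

Condition A:
Itaconate is absent, so ZorK is active.
No repressor is bound and ZorK is active, so *velW* is transcribed.
So VelW is produced and active.
KosR is produced constitutively and is active.
With repressor KosR bound, *lomV* is not transcribed.
So LomV is not produced.
Norleucine is present, so JovH is active.
MoO₄²⁻ is present, so VelH is inactive.
With repressor JovH bound, *rudB* is not transcribed.
→ *rudB* is OFF in A.
Condition B:
Itaconate is present, so ZorK is inactive.
Required activator ZorK is absent, so *velW* is not transcribed.
So VelW is not produced.
KosR is produced constitutively and is active.
With repressor KosR bound, *lomV* is not transcribed.
So LomV is not produced.
Norleucine is present, so JovH is active.
MoO₄²⁻ is present, so VelH is inactive.
With repressor JovH bound, *rudB* is not transcribed.
→ *rudB* is OFF in B.

neither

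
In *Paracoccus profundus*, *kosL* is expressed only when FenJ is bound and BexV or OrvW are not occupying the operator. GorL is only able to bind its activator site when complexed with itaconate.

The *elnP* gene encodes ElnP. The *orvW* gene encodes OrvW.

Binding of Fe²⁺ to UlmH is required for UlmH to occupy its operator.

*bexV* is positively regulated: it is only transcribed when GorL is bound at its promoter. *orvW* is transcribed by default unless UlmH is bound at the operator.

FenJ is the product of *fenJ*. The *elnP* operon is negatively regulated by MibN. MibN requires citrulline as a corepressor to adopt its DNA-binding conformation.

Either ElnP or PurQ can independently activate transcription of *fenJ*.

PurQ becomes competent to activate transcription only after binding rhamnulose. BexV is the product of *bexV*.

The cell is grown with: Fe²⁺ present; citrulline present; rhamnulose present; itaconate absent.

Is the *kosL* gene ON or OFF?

ON

Citrulline is present, so MibN is active.
With repressor MibN bound, *elnP* is not transcribed.
So ElnP is not produced.
Rhamnulose is present, so PurQ is active.
Activator PurQ is present, so *fenJ* is transcribed.
So FenJ is produced and active.
Itaconate is absent, so GorL is inactive.
Required activator GorL is absent, so *bexV* is not transcribed.
So BexV is not produced.
Fe²⁺ is present, so UlmH is active.
With repressor UlmH bound, *orvW* is not transcribed.
So OrvW is not produced.
No repressor is bound and FenJ is active, so *kosL* is transcribed.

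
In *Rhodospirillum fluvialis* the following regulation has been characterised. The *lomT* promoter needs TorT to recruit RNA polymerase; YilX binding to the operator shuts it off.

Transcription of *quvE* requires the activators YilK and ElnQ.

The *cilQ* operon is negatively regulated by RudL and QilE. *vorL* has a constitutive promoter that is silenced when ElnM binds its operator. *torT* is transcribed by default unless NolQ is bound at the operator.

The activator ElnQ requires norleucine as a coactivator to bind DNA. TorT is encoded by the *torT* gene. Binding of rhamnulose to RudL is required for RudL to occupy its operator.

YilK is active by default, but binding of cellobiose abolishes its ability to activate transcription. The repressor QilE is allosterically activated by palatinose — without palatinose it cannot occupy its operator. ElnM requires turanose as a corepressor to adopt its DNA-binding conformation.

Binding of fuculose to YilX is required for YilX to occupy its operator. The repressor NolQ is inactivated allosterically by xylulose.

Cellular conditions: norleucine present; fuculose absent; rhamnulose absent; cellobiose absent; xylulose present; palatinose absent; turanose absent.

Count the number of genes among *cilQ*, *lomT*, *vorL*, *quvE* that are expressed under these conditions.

Rhamnulose is absent, so RudL is inactive.
Palatinose is absent, so QilE is inactive.
With no repressor bound, *cilQ* is transcribed.
→ *cilQ* is ON.
Fuculose is absent, so YilX is inactive.
Xylulose is present, so NolQ is inactive.
With no repressor bound, *torT* is transcribed.
So TorT is produced and active.
No repressor is bound and TorT is active, so *lomT* is transcribed.
→ *lomT* is ON.
Turanose is absent, so ElnM is inactive.
With no repressor bound, *vorL* is transcribed.
→ *vorL* is ON.
Cellobiose is absent, so YilK is active.
Norleucine is present, so ElnQ is active.
No repressor is bound and YilK and ElnQ are active, so *quvE* is transcribed.
→ *quvE* is ON.
4 of the 4 genes are transcribed.

4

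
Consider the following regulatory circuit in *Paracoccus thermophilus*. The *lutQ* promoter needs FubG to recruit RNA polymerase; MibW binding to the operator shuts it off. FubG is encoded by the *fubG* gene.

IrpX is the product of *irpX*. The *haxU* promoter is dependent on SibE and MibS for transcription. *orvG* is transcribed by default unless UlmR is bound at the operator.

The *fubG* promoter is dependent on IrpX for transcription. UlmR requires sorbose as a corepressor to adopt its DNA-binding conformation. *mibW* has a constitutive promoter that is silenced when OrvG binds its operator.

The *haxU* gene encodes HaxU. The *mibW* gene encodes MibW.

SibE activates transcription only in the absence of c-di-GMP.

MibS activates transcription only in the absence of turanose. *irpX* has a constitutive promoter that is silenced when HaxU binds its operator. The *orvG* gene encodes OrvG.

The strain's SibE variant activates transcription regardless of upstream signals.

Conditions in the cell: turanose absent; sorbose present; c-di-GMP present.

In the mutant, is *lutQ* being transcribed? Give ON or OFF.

SibE is constitutively active in this strain.
Turanose is absent, so MibS is active.
No repressor is bound and SibE and MibS are active, so *haxU* is transcribed.
So HaxU is produced and active.
With repressor HaxU bound, *irpX* is not transcribed.
So IrpX is not produced.
Required activator IrpX is absent, so *fubG* is not transcribed.
So FubG is not produced.
Sorbose is present, so UlmR is active.
With repressor UlmR bound, *orvG* is not transcribed.
So OrvG is not produced.
With no repressor bound, *mibW* is transcribed.
So MibW is produced and active.
With repressor MibW bound, *lutQ* is not transcribed.

OFF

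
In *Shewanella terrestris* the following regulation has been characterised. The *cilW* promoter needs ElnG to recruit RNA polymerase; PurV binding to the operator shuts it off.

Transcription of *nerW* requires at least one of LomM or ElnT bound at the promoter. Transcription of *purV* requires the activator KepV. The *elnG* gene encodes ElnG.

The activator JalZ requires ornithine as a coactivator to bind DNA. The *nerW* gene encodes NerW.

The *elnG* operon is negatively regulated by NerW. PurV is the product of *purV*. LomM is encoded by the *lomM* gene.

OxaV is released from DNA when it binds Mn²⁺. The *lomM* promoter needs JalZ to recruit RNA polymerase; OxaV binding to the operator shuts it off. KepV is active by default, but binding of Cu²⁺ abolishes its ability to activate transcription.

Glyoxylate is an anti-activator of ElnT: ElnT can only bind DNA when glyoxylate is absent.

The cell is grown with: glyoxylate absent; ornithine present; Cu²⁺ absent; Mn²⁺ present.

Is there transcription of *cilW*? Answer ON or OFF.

Cu²⁺ is absent, so KepV is active.
No repressor is bound and KepV is active, so *purV* is transcribed.
So PurV is produced and active.
Ornithine is present, so JalZ is active.
Mn²⁺ is present, so OxaV is inactive.
No repressor is bound and JalZ is active, so *lomM* is transcribed.
So LomM is produced and active.
Glyoxylate is absent, so ElnT is active.
Activator LomM is present, so *nerW* is transcribed.
So NerW is produced and active.
With repressor NerW bound, *elnG* is not transcribed.
So ElnG is not produced.
With repressor PurV bound, *cilW* is not transcribed.

OFF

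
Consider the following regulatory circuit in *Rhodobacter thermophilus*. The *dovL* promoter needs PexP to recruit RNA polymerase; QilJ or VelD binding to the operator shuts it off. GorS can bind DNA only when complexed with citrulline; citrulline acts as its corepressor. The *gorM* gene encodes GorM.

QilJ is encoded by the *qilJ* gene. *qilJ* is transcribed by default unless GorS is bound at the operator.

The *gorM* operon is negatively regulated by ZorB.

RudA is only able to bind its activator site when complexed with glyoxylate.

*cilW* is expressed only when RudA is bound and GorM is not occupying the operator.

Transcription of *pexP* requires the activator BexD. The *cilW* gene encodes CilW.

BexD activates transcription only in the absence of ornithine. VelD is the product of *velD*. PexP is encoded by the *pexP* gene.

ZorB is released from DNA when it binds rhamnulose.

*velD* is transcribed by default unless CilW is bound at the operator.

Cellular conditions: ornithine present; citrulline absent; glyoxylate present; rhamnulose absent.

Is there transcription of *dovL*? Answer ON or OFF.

Ornithine is present, so BexD is inactive.
Required activator BexD is absent, so *pexP* is not transcribed.
So PexP is not produced.
Citrulline is absent, so GorS is inactive.
With no repressor bound, *qilJ* is transcribed.
So QilJ is produced and active.
Glyoxylate is present, so RudA is active.
Rhamnulose is absent, so ZorB is active.
With repressor ZorB bound, *gorM* is not transcribed.
So GorM is not produced.
No repressor is bound and RudA is active, so *cilW* is transcribed.
So CilW is produced and active.
With repressor CilW bound, *velD* is not transcribed.
So VelD is not produced.
With repressor QilJ bound, *dovL* is not transcribed.

OFF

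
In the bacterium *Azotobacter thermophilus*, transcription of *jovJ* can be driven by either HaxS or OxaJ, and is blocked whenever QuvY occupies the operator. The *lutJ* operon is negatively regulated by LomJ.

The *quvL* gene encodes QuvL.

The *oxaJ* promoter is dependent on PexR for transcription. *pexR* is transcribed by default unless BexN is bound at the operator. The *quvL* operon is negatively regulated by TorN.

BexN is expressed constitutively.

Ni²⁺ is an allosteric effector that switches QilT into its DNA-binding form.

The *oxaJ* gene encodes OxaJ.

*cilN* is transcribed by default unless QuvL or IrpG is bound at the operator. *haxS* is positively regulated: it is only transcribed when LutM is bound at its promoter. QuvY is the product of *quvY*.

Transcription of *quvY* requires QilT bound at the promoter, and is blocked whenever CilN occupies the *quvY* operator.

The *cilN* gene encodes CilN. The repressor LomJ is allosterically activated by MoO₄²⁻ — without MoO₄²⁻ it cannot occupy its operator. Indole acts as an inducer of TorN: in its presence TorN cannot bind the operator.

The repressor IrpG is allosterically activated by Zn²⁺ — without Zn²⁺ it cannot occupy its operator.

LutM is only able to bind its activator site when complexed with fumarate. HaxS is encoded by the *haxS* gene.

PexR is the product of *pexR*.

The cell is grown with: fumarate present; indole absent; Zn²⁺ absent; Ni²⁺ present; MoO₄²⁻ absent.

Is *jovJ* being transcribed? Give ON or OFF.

Fumarate is present, so LutM is active.
No repressor is bound and LutM is active, so *haxS* is transcribed.
So HaxS is produced and active.
BexN is produced constitutively and is active.
With repressor BexN bound, *pexR* is not transcribed.
So PexR is not produced.
Required activator PexR is absent, so *oxaJ* is not transcribed.
So OxaJ is not produced.
Ni²⁺ is present, so QilT is active.
Indole is absent, so TorN is active.
With repressor TorN bound, *quvL* is not transcribed.
So QuvL is not produced.
Zn²⁺ is absent, so IrpG is inactive.
With no repressor bound, *cilN* is transcribed.
So CilN is produced and active.
With repressor CilN bound, *quvY* is not transcribed.
So QuvY is not produced.
Activator HaxS is present, so *jovJ* is transcribed.

ON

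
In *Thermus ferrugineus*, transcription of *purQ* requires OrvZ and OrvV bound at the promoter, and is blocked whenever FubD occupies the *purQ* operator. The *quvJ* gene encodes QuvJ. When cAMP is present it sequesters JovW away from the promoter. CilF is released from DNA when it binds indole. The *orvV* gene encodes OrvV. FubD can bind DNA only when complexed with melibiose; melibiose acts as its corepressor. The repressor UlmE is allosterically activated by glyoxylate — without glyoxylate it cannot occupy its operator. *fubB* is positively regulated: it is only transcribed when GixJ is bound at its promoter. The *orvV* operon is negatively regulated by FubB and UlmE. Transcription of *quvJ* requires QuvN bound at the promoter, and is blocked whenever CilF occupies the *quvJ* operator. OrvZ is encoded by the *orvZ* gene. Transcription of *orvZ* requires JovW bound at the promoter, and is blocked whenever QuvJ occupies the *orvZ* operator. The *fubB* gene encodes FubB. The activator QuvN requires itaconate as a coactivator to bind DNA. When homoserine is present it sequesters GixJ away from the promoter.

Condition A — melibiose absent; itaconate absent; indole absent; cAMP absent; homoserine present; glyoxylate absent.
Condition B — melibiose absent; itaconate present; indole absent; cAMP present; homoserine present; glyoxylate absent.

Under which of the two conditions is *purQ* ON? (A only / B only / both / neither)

A only

Condition A:
Melibiose is absent, so FubD is inactive.
Itaconate is absent, so QuvN is inactive.
Indole is absent, so CilF is active.
With repressor CilF bound, *quvJ* is not transcribed.
So QuvJ is not produced.
cAMP is absent, so JovW is active.
No repressor is bound and JovW is active, so *orvZ* is transcribed.
So OrvZ is produced and active.
Homoserine is present, so GixJ is inactive.
Required activator GixJ is absent, so *fubB* is not transcribed.
So FubB is not produced.
Glyoxylate is absent, so UlmE is inactive.
With no repressor bound, *orvV* is transcribed.
So OrvV is produced and active.
No repressor is bound and OrvZ and OrvV are active, so *purQ* is transcribed.
→ *purQ* is ON in A.
Condition B:
Melibiose is absent, so FubD is inactive.
Itaconate is present, so QuvN is active.
Indole is absent, so CilF is active.
With repressor CilF bound, *quvJ* is not transcribed.
So QuvJ is not produced.
cAMP is present, so JovW is inactive.
Required activator JovW is absent, so *orvZ* is not transcribed.
So OrvZ is not produced.
Homoserine is present, so GixJ is inactive.
Required activator GixJ is absent, so *fubB* is not transcribed.
So FubB is not produced.
Glyoxylate is absent, so UlmE is inactive.
With no repressor bound, *orvV* is transcribed.
So OrvV is produced and active.
Required activator OrvZ is absent, so *purQ* is not transcribed.
→ *purQ* is OFF in B.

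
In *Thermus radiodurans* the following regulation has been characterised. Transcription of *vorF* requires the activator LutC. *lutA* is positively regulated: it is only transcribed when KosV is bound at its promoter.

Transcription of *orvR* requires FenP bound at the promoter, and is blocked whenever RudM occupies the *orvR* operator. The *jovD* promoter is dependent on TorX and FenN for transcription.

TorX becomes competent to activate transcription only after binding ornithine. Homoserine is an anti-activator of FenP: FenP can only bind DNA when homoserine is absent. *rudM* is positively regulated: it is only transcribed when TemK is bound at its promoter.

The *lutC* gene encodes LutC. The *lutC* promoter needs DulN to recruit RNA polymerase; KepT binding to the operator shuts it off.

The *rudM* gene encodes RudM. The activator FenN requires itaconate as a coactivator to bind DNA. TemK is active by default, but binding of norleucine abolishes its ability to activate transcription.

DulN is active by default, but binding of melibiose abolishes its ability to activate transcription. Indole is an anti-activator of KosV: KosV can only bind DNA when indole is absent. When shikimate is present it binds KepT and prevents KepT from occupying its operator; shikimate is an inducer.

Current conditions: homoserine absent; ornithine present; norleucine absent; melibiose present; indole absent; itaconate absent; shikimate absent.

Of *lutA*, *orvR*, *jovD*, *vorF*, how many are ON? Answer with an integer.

Indole is absent, so KosV is active.
No repressor is bound and KosV is active, so *lutA* is transcribed.
→ *lutA* is ON.
Norleucine is absent, so TemK is active.
No repressor is bound and TemK is active, so *rudM* is transcribed.
So RudM is produced and active.
Homoserine is absent, so FenP is active.
With repressor RudM bound, *orvR* is not transcribed.
→ *orvR* is OFF.
Ornithine is present, so TorX is active.
Itaconate is absent, so FenN is inactive.
Required activator FenN is absent, so *jovD* is not transcribed.
→ *jovD* is OFF.
Shikimate is absent, so KepT is active.
Melibiose is present, so DulN is inactive.
With repressor KepT bound, *lutC* is not transcribed.
So LutC is not produced.
Required activator LutC is absent, so *vorF* is not transcribed.
→ *vorF* is OFF.
1 of the 4 genes is transcribed.

1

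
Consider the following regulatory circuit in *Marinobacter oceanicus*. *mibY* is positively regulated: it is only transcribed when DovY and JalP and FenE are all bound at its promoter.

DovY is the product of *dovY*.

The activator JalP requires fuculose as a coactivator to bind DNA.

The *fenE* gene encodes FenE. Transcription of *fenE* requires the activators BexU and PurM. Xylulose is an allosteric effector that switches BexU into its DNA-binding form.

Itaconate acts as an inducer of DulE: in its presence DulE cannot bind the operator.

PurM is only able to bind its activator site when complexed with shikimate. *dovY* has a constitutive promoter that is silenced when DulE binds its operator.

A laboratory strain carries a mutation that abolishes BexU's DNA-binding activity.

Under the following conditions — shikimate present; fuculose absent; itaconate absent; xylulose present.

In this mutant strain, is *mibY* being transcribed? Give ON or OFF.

Itaconate is absent, so DulE is active.
With repressor DulE bound, *dovY* is not transcribed.
So DovY is not produced.
Fuculose is absent, so JalP is inactive.
BexU is non-functional in this strain, so it has no effect.
Shikimate is present, so PurM is active.
Required activator BexU is absent, so *fenE* is not transcribed.
So FenE is not produced.
Required activator DovY is absent, so *mibY* is not transcribed.

OFF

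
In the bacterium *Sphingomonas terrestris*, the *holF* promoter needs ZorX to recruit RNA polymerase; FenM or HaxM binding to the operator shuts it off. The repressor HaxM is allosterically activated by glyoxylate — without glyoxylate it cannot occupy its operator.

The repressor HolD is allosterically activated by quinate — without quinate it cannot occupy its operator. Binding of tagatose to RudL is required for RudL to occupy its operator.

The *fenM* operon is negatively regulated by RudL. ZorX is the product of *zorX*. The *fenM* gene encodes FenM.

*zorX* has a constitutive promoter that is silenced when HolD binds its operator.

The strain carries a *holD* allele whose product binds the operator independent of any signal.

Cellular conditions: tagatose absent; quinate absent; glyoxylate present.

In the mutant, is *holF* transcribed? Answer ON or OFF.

OFF

Tagatose is absent, so RudL is inactive.
With no repressor bound, *fenM* is transcribed.
So FenM is produced and active.
HolD is constitutively active in this strain.
With repressor HolD bound, *zorX* is not transcribed.
So ZorX is not produced.
Glyoxylate is present, so HaxM is active.
With repressor FenM bound, *holF* is not transcribed.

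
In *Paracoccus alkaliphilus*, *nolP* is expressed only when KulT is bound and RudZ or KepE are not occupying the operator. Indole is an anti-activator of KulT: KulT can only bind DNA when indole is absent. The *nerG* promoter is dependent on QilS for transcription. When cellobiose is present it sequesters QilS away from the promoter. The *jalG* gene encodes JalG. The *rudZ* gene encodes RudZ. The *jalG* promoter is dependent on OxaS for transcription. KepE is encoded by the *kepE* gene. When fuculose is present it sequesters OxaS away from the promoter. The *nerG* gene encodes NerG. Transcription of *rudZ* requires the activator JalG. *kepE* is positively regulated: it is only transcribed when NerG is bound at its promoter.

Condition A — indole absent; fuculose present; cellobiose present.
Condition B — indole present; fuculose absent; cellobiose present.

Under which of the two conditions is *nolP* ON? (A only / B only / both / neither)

A only

Condition A:
Indole is absent, so KulT is active.
Fuculose is present, so OxaS is inactive.
Required activator OxaS is absent, so *jalG* is not transcribed.
So JalG is not produced.
Required activator JalG is absent, so *rudZ* is not transcribed.
So RudZ is not produced.
Cellobiose is present, so QilS is inactive.
Required activator QilS is absent, so *nerG* is not transcribed.
So NerG is not produced.
Required activator NerG is absent, so *kepE* is not transcribed.
So KepE is not produced.
No repressor is bound and KulT is active, so *nolP* is transcribed.
→ *nolP* is ON in A.
Condition B:
Indole is present, so KulT is inactive.
Fuculose is absent, so OxaS is active.
No repressor is bound and OxaS is active, so *jalG* is transcribed.
So JalG is produced and active.
No repressor is bound and JalG is active, so *rudZ* is transcribed.
So RudZ is produced and active.
Cellobiose is present, so QilS is inactive.
Required activator QilS is absent, so *nerG* is not transcribed.
So NerG is not produced.
Required activator NerG is absent, so *kepE* is not transcribed.
So KepE is not produced.
With repressor RudZ bound, *nolP* is not transcribed.
→ *nolP* is OFF in B.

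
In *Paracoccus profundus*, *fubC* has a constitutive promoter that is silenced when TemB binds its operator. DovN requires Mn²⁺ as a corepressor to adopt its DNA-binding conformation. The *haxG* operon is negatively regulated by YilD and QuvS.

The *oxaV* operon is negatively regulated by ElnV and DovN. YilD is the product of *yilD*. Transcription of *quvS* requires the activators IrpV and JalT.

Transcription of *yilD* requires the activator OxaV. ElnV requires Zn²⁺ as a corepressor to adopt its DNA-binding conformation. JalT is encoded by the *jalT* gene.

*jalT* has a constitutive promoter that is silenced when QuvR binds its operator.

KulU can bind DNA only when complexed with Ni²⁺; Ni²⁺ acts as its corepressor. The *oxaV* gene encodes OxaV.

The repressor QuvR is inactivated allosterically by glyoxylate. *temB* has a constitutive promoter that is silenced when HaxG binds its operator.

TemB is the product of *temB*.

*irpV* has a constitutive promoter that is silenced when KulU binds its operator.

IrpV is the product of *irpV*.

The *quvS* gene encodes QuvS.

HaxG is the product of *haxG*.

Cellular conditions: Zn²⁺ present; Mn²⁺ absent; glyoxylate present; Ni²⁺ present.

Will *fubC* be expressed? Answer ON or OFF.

ON

Zn²⁺ is present, so ElnV is active.
Mn²⁺ is absent, so DovN is inactive.
With repressor ElnV bound, *oxaV* is not transcribed.
So OxaV is not produced.
Required activator OxaV is absent, so *yilD* is not transcribed.
So YilD is not produced.
Ni²⁺ is present, so KulU is active.
With repressor KulU bound, *irpV* is not transcribed.
So IrpV is not produced.
Glyoxylate is present, so QuvR is inactive.
With no repressor bound, *jalT* is transcribed.
So JalT is produced and active.
Required activator IrpV is absent, so *quvS* is not transcribed.
So QuvS is not produced.
With no repressor bound, *haxG* is transcribed.
So HaxG is produced and active.
With repressor HaxG bound, *temB* is not transcribed.
So TemB is not produced.
With no repressor bound, *fubC* is transcribed.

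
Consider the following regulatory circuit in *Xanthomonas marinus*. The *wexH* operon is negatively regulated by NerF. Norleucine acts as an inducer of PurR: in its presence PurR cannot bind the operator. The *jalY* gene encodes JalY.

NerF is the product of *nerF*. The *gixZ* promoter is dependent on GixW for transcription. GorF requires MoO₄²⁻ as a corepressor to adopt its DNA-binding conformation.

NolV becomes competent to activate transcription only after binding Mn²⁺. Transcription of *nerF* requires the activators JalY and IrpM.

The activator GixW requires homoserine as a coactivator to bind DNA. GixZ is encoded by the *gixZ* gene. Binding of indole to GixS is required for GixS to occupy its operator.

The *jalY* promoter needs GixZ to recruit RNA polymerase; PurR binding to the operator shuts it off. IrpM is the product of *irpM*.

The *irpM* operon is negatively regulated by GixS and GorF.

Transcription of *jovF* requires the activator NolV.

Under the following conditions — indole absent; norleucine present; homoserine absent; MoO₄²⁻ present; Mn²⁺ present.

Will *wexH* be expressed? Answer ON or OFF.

Homoserine is absent, so GixW is inactive.
Required activator GixW is absent, so *gixZ* is not transcribed.
So GixZ is not produced.
Norleucine is present, so PurR is inactive.
Required activator GixZ is absent, so *jalY* is not transcribed.
So JalY is not produced.
Indole is absent, so GixS is inactive.
MoO₄²⁻ is present, so GorF is active.
With repressor GorF bound, *irpM* is not transcribed.
So IrpM is not produced.
Required activator JalY is absent, so *nerF* is not transcribed.
So NerF is not produced.
With no repressor bound, *wexH* is transcribed.

ON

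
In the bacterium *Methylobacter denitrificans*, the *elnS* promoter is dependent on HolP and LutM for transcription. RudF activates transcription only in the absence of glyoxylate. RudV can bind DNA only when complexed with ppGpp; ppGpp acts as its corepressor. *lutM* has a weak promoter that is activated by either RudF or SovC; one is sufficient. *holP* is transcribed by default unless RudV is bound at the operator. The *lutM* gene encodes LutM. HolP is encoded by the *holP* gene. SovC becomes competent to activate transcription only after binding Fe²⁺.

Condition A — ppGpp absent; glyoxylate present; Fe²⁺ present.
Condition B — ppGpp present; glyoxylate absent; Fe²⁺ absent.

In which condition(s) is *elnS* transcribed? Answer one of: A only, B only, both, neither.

Condition A:
ppGpp is absent, so RudV is inactive.
With no repressor bound, *holP* is transcribed.
So HolP is produced and active.
Glyoxylate is present, so RudF is inactive.
Fe²⁺ is present, so SovC is active.
Activator SovC is present, so *lutM* is transcribed.
So LutM is produced and active.
No repressor is bound and HolP and LutM are active, so *elnS* is transcribed.
→ *elnS* is ON in A.
Condition B:
ppGpp is present, so RudV is active.
With repressor RudV bound, *holP* is not transcribed.
So HolP is not produced.
Glyoxylate is absent, so RudF is active.
Fe²⁺ is absent, so SovC is inactive.
Activator RudF is present, so *lutM* is transcribed.
So LutM is produced and active.
Required activator HolP is absent, so *elnS* is not transcribed.
→ *elnS* is OFF in B.

A only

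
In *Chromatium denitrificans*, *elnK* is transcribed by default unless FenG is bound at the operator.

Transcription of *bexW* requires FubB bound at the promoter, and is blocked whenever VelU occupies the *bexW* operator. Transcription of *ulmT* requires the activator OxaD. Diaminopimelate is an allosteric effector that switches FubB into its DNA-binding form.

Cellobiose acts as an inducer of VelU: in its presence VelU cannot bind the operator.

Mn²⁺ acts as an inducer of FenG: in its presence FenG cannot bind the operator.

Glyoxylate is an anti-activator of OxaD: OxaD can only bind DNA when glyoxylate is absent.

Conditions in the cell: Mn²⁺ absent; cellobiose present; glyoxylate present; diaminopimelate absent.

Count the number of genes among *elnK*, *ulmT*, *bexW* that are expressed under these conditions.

0

Mn²⁺ is absent, so FenG is active.
With repressor FenG bound, *elnK* is not transcribed.
→ *elnK* is OFF.
Glyoxylate is present, so OxaD is inactive.
Required activator OxaD is absent, so *ulmT* is not transcribed.
→ *ulmT* is OFF.
Cellobiose is present, so VelU is inactive.
Diaminopimelate is absent, so FubB is inactive.
Required activator FubB is absent, so *bexW* is not transcribed.
→ *bexW* is OFF.
0 of the 3 genes are transcribed.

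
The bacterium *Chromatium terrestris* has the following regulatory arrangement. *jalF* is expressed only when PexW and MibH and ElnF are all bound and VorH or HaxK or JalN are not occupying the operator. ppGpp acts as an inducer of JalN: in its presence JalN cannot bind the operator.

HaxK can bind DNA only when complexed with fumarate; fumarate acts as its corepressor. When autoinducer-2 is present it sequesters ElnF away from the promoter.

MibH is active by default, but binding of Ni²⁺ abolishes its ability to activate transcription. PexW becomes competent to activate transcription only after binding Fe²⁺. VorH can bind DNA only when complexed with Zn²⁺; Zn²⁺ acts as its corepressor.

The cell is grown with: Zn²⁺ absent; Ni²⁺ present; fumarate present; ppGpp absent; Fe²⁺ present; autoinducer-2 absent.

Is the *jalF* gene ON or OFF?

Zn²⁺ is absent, so VorH is inactive.
Fe²⁺ is present, so PexW is active.
Fumarate is present, so HaxK is active.
Ni²⁺ is present, so MibH is inactive.
Autoinducer-2 is absent, so ElnF is active.
ppGpp is absent, so JalN is active.
With repressor HaxK bound, *jalF* is not transcribed.

OFF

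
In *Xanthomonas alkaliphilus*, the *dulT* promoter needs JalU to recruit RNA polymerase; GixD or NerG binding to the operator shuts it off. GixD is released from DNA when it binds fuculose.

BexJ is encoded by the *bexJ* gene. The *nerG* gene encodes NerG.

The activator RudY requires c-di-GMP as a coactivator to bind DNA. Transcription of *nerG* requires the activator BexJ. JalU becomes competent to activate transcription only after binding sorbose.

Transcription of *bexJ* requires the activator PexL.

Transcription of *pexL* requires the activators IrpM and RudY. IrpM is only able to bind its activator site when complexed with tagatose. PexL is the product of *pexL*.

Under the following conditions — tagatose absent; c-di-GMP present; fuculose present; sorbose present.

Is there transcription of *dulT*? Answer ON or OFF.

ON

Sorbose is present, so JalU is active.
Fuculose is present, so GixD is inactive.
Tagatose is absent, so IrpM is inactive.
c-di-GMP is present, so RudY is active.
Required activator IrpM is absent, so *pexL* is not transcribed.
So PexL is not produced.
Required activator PexL is absent, so *bexJ* is not transcribed.
So BexJ is not produced.
Required activator BexJ is absent, so *nerG* is not transcribed.
So NerG is not produced.
No repressor is bound and JalU is active, so *dulT* is transcribed.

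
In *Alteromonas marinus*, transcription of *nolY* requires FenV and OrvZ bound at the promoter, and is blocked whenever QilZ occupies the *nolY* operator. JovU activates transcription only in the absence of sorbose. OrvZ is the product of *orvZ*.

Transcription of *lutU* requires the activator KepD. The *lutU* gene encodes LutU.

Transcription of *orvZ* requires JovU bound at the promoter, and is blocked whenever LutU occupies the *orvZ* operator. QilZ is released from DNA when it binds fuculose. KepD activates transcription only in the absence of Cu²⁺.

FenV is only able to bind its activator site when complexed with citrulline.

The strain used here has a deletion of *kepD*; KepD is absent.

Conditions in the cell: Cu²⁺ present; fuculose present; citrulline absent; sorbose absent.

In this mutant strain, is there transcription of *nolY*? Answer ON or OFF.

OFF

Citrulline is absent, so FenV is inactive.
Fuculose is present, so QilZ is inactive.
Sorbose is absent, so JovU is active.
KepD is non-functional in this strain, so it has no effect.
Required activator KepD is absent, so *lutU* is not transcribed.
So LutU is not produced.
No repressor is bound and JovU is active, so *orvZ* is transcribed.
So OrvZ is produced and active.
Required activator FenV is absent, so *nolY* is not transcribed.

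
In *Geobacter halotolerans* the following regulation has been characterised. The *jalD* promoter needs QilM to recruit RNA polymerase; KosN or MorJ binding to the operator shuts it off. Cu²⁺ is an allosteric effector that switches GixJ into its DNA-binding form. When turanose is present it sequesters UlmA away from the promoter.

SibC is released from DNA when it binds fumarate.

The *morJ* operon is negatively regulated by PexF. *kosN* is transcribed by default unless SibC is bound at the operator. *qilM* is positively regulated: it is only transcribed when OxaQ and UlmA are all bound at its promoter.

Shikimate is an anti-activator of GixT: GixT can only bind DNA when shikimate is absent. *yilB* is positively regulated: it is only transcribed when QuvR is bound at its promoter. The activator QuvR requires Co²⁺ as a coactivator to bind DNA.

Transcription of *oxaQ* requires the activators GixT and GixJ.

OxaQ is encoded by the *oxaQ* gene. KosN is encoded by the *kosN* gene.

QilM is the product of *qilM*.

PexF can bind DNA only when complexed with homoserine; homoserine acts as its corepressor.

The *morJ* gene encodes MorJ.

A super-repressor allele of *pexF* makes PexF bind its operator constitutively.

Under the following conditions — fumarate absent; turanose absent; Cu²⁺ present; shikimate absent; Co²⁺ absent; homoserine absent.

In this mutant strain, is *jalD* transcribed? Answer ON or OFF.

Fumarate is absent, so SibC is active.
With repressor SibC bound, *kosN* is not transcribed.
So KosN is not produced.
PexF is constitutively active in this strain.
With repressor PexF bound, *morJ* is not transcribed.
So MorJ is not produced.
Shikimate is absent, so GixT is active.
Cu²⁺ is present, so GixJ is active.
No repressor is bound and GixT and GixJ are active, so *oxaQ* is transcribed.
So OxaQ is produced and active.
Turanose is absent, so UlmA is active.
No repressor is bound and OxaQ and UlmA are active, so *qilM* is transcribed.
So QilM is produced and active.
No repressor is bound and QilM is active, so *jalD* is transcribed.

ON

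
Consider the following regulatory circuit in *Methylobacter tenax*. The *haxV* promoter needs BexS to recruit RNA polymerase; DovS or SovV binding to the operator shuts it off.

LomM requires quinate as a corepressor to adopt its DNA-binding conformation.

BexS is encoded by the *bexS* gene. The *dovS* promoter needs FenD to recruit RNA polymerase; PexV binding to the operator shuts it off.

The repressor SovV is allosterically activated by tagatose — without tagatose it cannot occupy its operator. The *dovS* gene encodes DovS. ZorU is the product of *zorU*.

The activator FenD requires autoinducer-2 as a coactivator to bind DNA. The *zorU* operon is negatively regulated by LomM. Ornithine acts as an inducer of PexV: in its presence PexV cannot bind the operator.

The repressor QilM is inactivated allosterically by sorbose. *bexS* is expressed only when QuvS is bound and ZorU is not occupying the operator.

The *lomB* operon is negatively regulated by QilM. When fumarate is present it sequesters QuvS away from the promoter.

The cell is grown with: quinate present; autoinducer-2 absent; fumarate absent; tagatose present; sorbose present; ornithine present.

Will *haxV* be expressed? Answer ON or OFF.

Quinate is present, so LomM is active.
With repressor LomM bound, *zorU* is not transcribed.
So ZorU is not produced.
Fumarate is absent, so QuvS is active.
No repressor is bound and QuvS is active, so *bexS* is transcribed.
So BexS is produced and active.
Autoinducer-2 is absent, so FenD is inactive.
Ornithine is present, so PexV is inactive.
Required activator FenD is absent, so *dovS* is not transcribed.
So DovS is not produced.
Tagatose is present, so SovV is active.
With repressor SovV bound, *haxV* is not transcribed.

OFF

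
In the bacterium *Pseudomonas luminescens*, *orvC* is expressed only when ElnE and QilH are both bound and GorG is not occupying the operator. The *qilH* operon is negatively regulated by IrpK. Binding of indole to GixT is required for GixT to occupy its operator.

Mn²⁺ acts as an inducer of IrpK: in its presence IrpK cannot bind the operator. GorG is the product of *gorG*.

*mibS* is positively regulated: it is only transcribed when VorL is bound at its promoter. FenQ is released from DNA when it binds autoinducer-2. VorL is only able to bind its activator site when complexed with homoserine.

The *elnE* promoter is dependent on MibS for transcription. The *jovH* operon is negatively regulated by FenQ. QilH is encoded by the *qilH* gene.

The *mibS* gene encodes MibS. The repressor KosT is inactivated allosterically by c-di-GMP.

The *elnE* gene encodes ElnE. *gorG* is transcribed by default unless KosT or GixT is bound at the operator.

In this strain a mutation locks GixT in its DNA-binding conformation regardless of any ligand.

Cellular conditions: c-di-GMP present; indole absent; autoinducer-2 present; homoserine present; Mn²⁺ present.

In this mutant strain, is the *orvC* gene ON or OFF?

c-di-GMP is present, so KosT is inactive.
GixT is constitutively active in this strain.
With repressor GixT bound, *gorG* is not transcribed.
So GorG is not produced.
Homoserine is present, so VorL is active.
No repressor is bound and VorL is active, so *mibS* is transcribed.
So MibS is produced and active.
No repressor is bound and MibS is active, so *elnE* is transcribed.
So ElnE is produced and active.
Mn²⁺ is present, so IrpK is inactive.
With no repressor bound, *qilH* is transcribed.
So QilH is produced and active.
No repressor is bound and ElnE and QilH are active, so *orvC* is transcribed.

ON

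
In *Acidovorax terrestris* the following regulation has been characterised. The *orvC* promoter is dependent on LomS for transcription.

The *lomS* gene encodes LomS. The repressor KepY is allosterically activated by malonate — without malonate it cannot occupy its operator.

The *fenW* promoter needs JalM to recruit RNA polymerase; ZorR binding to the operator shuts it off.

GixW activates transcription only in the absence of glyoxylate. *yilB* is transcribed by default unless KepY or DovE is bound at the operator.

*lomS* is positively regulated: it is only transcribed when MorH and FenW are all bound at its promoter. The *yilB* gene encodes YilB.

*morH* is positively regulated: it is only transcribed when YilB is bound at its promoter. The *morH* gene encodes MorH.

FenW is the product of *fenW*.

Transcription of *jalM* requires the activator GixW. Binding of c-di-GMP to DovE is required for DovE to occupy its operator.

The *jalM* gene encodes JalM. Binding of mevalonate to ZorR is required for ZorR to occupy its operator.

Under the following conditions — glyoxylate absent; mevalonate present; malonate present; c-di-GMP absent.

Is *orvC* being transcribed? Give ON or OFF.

OFF

Malonate is present, so KepY is active.
c-di-GMP is absent, so DovE is inactive.
With repressor KepY bound, *yilB* is not transcribed.
So YilB is not produced.
Required activator YilB is absent, so *morH* is not transcribed.
So MorH is not produced.
Mevalonate is present, so ZorR is active.
Glyoxylate is absent, so GixW is active.
No repressor is bound and GixW is active, so *jalM* is transcribed.
So JalM is produced and active.
With repressor ZorR bound, *fenW* is not transcribed.
So FenW is not produced.
Required activator MorH is absent, so *lomS* is not transcribed.
So LomS is not produced.
Required activator LomS is absent, so *orvC* is not transcribed.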